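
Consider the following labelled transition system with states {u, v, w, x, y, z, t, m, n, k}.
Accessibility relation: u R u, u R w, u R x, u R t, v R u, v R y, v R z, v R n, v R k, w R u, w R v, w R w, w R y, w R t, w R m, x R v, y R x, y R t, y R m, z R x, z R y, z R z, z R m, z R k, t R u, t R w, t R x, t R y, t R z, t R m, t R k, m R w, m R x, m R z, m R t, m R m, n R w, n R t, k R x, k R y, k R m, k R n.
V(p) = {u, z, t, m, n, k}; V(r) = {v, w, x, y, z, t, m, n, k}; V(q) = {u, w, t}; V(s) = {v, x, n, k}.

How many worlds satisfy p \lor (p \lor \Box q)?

Recall that \Box ψ holds at a world iff ψ holds at every accessible world, and \Diamond ψ holds iff ψ holds at some accessible world.
Let φ = p \lor (p \lor \Box q). Evaluate φ at each world:
  u (successors {u, w, x, t}): φ is true.
  v (successors {u, y, z, n, k}): φ is false.
  w (successors {u, v, w, y, t, m}): φ is false.
  x (successors {v}): φ is false.
  y (successors {x, t, m}): φ is false.
  z (successors {x, y, z, m, k}): φ is true.
  t (successors {u, w, x, y, z, m, k}): φ is true.
  m (successors {w, x, z, t, m}): φ is true.
  n (successors {w, t}): φ is true.
  k (successors {x, y, m, n}): φ is true.
For instance, at w:
  At w: p is false, p \lor \Box q is false, so p \lor (p \lor \Box q) is false.
    At w: p is false, \Box q is false, so p \lor \Box q is false.
      At w: \Box q requires q at every successor {u, v, w, y, t, m}.
        q fails at v, so \Box q is false at w.
Satisfying worlds: {u, z, t, m, n, k}

6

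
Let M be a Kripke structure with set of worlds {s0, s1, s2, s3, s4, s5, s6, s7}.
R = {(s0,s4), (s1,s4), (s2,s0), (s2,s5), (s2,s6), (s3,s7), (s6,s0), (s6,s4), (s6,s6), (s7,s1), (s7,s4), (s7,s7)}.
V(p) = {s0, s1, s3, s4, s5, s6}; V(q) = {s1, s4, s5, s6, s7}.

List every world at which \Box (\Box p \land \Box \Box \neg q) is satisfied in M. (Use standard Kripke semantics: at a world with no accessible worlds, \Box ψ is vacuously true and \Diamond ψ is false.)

s0, s1, s4, s5

Let φ = \Box (\Box p \land \Box \Box \neg q). Evaluate φ at each world:
  s0 (successors {s4}): φ is true.
  s1 (successors {s4}): φ is true.
  s2 (successors {s0, s5, s6}): φ is false.
  s3 (successors {s7}): φ is false.
  s4 (successors ∅): φ is true.
  s5 (successors ∅): φ is true.
  s6 (successors {s0, s4, s6}): φ is false.
  s7 (successors {s1, s4, s7}): φ is false.
For instance, at s2:
  At s2: \Box (\Box p \land \Box \Box \neg q) requires \Box p \land \Box \Box \neg q at every successor {s0, s5, s6}.
    \Box p \land \Box \Box \neg q fails at s6, so \Box (\Box p \land \Box \Box \neg q) is false at s2.
      At s6: \Box p is true, \Box \Box \neg q is false, so \Box p \land \Box \Box \neg q is false.
Satisfying worlds: {s0, s1, s4, s5}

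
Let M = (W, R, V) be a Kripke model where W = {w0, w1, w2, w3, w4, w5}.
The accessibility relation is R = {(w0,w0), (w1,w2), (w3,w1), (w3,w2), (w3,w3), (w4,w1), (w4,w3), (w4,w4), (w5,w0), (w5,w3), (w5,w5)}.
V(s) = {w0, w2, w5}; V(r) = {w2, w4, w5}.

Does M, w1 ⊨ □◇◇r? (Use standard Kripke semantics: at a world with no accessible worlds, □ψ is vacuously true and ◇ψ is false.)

At w1: □◇◇r requires ◇◇r at every successor {w2}.
  ◇◇r fails at w2, so □◇◇r is false at w1.
    At w2: no accessible worlds, so ◇◇r is false.

No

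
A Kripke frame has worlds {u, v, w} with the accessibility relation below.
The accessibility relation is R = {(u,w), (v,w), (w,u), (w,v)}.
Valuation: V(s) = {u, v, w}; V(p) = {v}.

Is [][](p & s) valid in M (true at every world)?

Let φ = [][](p & s). Evaluate φ at each world:
  u (successors {w}): φ is false.
  v (successors {w}): φ is false.
  w (successors {u, v}): φ is false.
Detail at u (counterexample):
  At u: [][](p & s) requires [](p & s) at every successor {w}.
    [](p & s) fails at w, so [][](p & s) is false at u.
      At w: [](p & s) requires p & s at every successor {u, v}.
        p & s fails at u, so [](p & s) is false at w.

No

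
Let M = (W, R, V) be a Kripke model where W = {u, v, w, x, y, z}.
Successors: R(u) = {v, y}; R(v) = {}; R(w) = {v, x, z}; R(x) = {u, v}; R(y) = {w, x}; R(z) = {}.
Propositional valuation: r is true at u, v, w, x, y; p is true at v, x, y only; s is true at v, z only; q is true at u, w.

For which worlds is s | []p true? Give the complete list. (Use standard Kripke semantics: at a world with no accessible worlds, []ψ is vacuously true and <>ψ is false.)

u, v, z

Let φ = s | []p. Evaluate φ at each world:
  u (successors {v, y}): φ is true.
  v (successors ∅): φ is true.
  w (successors {v, x, z}): φ is false.
  x (successors {u, v}): φ is false.
  y (successors {w, x}): φ is false.
  z (successors ∅): φ is true.
For instance, at u:
  At u: s is false, []p is true, so s | []p is true.
    At u: []p requires p at every successor {v, y}.
      At v: p is true.
      At y: p is true.
    So []p is true at u.
Satisfying worlds: {u, v, z}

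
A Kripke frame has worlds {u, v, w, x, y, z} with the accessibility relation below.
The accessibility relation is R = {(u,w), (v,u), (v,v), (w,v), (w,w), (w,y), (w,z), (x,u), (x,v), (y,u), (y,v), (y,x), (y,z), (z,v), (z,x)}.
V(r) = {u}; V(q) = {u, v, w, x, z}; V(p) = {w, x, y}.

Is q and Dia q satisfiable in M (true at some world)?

Yes

Recall that Dia ψ holds at a world iff ψ holds at some accessible world.
Let φ = q and Dia q. Evaluate φ at each world:
  u (successors {w}): φ is true.
  v (successors {u, v}): φ is true.
  w (successors {v, w, y, z}): φ is true.
  x (successors {u, v}): φ is true.
  y (successors {u, v, x, z}): φ is false.
  z (successors {v, x}): φ is true.
Detail at u (witness):
  At u: q is true, Dia q is true, so q and Dia q is true.
    At u: Dia q requires q at some successor in {w}.
      q holds at w, so Dia q is true at u.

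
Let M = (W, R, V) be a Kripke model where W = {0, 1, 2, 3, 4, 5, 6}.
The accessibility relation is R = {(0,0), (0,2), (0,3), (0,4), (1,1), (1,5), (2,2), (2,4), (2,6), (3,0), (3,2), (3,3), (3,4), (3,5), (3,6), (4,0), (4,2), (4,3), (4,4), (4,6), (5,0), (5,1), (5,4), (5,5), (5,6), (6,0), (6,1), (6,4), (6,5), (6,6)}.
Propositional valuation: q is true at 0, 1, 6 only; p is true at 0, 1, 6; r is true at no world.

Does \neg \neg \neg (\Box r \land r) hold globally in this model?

Recall that \Box ψ holds at a world iff ψ holds at every accessible world, and \Diamond ψ holds iff ψ holds at some accessible world.
Let φ = \neg \neg \neg (\Box r \land r). Evaluate φ at each world:
  0 (successors {0, 2, 3, 4}): φ is true.
  1 (successors {1, 5}): φ is true.
  2 (successors {2, 4, 6}): φ is true.
  3 (successors {0, 2, 3, 4, 5, 6}): φ is true.
  4 (successors {0, 2, 3, 4, 6}): φ is true.
  5 (successors {0, 1, 4, 5, 6}): φ is true.
  6 (successors {0, 1, 4, 5, 6}): φ is true.
For instance, at 3:
  At 3: \neg \neg (\Box r \land r) is false, so \neg \neg \neg (\Box r \land r) is true.
    At 3: \neg (\Box r \land r) is true, so \neg \neg (\Box r \land r) is false.
      At 3: \Box r \land r is false, so \neg (\Box r \land r) is true.

Yes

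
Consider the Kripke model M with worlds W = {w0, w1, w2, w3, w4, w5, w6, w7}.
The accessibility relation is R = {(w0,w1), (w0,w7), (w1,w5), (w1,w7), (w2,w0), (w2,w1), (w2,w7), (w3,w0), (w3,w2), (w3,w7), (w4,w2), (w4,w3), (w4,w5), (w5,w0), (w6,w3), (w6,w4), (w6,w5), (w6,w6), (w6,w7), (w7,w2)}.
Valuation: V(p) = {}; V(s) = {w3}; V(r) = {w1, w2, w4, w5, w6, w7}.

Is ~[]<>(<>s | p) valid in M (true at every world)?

Yes

Recall that []ψ holds at a world iff ψ holds at every accessible world, and <>ψ holds iff ψ holds at some accessible world.
Let φ = ~[]<>(<>s | p). Evaluate φ at each world:
  w0 (successors {w1, w7}): φ is true.
  w1 (successors {w5, w7}): φ is true.
  w2 (successors {w0, w1, w7}): φ is true.
  w3 (successors {w0, w2, w7}): φ is true.
  w4 (successors {w2, w3, w5}): φ is true.
  w5 (successors {w0}): φ is true.
  w6 (successors {w3, w4, w5, w6, w7}): φ is true.
  w7 (successors {w2}): φ is true.
For instance, at w4:
  At w4: []<>(<>s | p) is false, so ~[]<>(<>s | p) is true.
    At w4: []<>(<>s | p) requires <>(<>s | p) at every successor {w2, w3, w5}.
      <>(<>s | p) fails at w2, so []<>(<>s | p) is false at w4.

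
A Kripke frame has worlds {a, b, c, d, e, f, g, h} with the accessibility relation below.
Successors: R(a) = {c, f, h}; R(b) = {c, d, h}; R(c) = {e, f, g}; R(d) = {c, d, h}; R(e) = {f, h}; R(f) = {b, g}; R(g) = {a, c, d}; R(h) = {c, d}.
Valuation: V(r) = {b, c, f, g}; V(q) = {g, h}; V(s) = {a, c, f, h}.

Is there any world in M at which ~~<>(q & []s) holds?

No

Recall that []ψ holds at a world iff ψ holds at every accessible world, and <>ψ holds iff ψ holds at some accessible world.
Let φ = ~~<>(q & []s). Evaluate φ at each world:
  a (successors {c, f, h}): φ is false.
  b (successors {c, d, h}): φ is false.
  c (successors {e, f, g}): φ is false.
  d (successors {c, d, h}): φ is false.
  e (successors {f, h}): φ is false.
  f (successors {b, g}): φ is false.
  g (successors {a, c, d}): φ is false.
  h (successors {c, d}): φ is false.
For instance, at e:
  At e: ~<>(q & []s) is true, so ~~<>(q & []s) is false.
    At e: <>(q & []s) is false, so ~<>(q & []s) is true.
      At e: <>(q & []s) requires q & []s at some successor in {f, h}.
        At f: q & []s is false.
        At h: q & []s is false.
      So <>(q & []s) is false at e.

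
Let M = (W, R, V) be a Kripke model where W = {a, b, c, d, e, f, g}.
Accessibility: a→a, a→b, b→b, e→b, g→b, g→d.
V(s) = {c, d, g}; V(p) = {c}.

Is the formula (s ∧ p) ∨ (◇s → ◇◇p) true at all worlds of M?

No

Recall that ◇ψ holds at a world iff ψ holds at some accessible world.
Let φ = (s ∧ p) ∨ (◇s → ◇◇p). Evaluate φ at each world:
  a (successors {a, b}): φ is true.
  b (successors {b}): φ is true.
  c (successors ∅): φ is true.
  d (successors ∅): φ is true.
  e (successors {b}): φ is true.
  f (successors ∅): φ is true.
  g (successors {b, d}): φ is false.
Detail at g (counterexample):
  At g: s ∧ p is false, ◇s → ◇◇p is false, so (s ∧ p) ∨ (◇s → ◇◇p) is false.
    At g: ◇s is true, ◇◇p is false, so ◇s → ◇◇p is false.
      At g: ◇s requires s at some successor in {b, d}.
        s holds at d, so ◇s is true at g.
      At g: ◇◇p requires ◇p at some successor in {b, d}.
        At b: ◇p is false.
        At d: ◇p is false.
      So ◇◇p is false at g.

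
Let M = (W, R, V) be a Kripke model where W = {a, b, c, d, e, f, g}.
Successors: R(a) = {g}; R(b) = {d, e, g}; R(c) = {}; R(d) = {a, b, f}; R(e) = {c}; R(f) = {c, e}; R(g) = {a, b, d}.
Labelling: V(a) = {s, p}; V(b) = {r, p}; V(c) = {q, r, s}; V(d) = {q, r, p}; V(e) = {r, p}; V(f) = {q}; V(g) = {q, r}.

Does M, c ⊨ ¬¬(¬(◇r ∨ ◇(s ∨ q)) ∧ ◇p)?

No

Recall that ◇ψ holds at a world iff ψ holds at some accessible world.
At c: ¬(¬(◇r ∨ ◇(s ∨ q)) ∧ ◇p) is true, so ¬¬(¬(◇r ∨ ◇(s ∨ q)) ∧ ◇p) is false.
  At c: ¬(◇r ∨ ◇(s ∨ q)) ∧ ◇p is false, so ¬(¬(◇r ∨ ◇(s ∨ q)) ∧ ◇p) is true.
    At c: ¬(◇r ∨ ◇(s ∨ q)) is true, ◇p is false, so ¬(◇r ∨ ◇(s ∨ q)) ∧ ◇p is false.
      At c: ◇r ∨ ◇(s ∨ q) is false, so ¬(◇r ∨ ◇(s ∨ q)) is true.
      At c: no accessible worlds, so ◇p is false.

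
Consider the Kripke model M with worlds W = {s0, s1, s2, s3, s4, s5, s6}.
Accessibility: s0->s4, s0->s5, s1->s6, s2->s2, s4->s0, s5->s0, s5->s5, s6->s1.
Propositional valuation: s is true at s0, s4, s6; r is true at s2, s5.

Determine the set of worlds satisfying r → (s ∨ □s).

Let φ = r → (s ∨ □s). Evaluate φ at each world:
  s0 (successors {s4, s5}): φ is true.
  s1 (successors {s6}): φ is true.
  s2 (successors {s2}): φ is false.
  s3 (successors ∅): φ is true.
  s4 (successors {s0}): φ is true.
  s5 (successors {s0, s5}): φ is false.
  s6 (successors {s1}): φ is true.
For instance, at s1:
  At s1: r is false, s ∨ □s is true, so r → (s ∨ □s) is true.
    At s1: s is false, □s is true, so s ∨ □s is true.
      At s1: □s requires s at every successor {s6}.
        At s6: s is true.
      So □s is true at s1.
Satisfying worlds: {s0, s1, s3, s4, s6}

s0, s1, s3, s4, s6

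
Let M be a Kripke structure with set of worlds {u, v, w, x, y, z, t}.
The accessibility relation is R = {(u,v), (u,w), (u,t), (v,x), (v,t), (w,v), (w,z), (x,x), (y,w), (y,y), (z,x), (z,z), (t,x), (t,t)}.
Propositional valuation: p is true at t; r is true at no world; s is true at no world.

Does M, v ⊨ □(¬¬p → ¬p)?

No

At v: □(¬¬p → ¬p) requires ¬¬p → ¬p at every successor {x, t}.
  ¬¬p → ¬p fails at t, so □(¬¬p → ¬p) is false at v.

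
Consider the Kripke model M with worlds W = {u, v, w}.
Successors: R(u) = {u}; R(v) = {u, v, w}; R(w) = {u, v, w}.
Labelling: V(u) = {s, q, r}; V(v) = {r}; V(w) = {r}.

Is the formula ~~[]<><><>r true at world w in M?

Recall that []ψ holds at a world iff ψ holds at every accessible world, and <>ψ holds iff ψ holds at some accessible world.
At w: ~[]<><><>r is false, so ~~[]<><><>r is true.
  At w: []<><><>r is true, so ~[]<><><>r is false.
    At w: []<><><>r requires <><><>r at every successor {u, v, w}.
      At u: <><><>r is true.
      At v: <><><>r is true.
      At w: <><><>r is true.
    So []<><><>r is true at w.

Yes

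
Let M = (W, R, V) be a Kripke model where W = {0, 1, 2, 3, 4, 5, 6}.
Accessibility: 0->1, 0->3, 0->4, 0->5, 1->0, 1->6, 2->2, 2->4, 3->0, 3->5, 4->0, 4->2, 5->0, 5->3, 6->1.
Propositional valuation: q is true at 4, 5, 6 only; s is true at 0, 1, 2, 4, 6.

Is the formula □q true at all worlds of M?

No

Let φ = □q. Evaluate φ at each world:
  0 (successors {1, 3, 4, 5}): φ is false.
  1 (successors {0, 6}): φ is false.
  2 (successors {2, 4}): φ is false.
  3 (successors {0, 5}): φ is false.
  4 (successors {0, 2}): φ is false.
  5 (successors {0, 3}): φ is false.
  6 (successors {1}): φ is false.
Detail at 0 (counterexample):
  At 0: □q requires q at every successor {1, 3, 4, 5}.
    q fails at 1, so □q is false at 0.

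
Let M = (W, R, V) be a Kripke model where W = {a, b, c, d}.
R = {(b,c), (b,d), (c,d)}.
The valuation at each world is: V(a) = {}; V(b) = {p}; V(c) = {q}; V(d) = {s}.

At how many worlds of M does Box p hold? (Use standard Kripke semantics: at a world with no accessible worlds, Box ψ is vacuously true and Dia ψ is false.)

2

Let φ = Box p. Evaluate φ at each world:
  a (successors ∅): φ is true.
  b (successors {c, d}): φ is false.
  c (successors {d}): φ is false.
  d (successors ∅): φ is true.
For instance, at b:
  At b: Box p requires p at every successor {c, d}.
    p fails at c, so Box p is false at b.
Satisfying worlds: {a, d}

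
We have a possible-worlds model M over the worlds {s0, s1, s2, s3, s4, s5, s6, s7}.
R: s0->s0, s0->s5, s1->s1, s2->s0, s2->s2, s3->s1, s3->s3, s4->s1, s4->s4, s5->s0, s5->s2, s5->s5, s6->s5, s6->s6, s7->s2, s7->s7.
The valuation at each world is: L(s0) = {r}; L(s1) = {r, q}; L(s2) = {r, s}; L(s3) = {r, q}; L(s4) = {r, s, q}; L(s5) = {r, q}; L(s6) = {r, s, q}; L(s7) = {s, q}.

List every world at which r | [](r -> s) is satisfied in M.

Recall that []ψ holds at a world iff ψ holds at every accessible world, and <>ψ holds iff ψ holds at some accessible world.
Let φ = r | [](r -> s). Evaluate φ at each world:
  s0 (successors {s0, s5}): φ is true.
  s1 (successors {s1}): φ is true.
  s2 (successors {s0, s2}): φ is true.
  s3 (successors {s1, s3}): φ is true.
  s4 (successors {s1, s4}): φ is true.
  s5 (successors {s0, s2, s5}): φ is true.
  s6 (successors {s5, s6}): φ is true.
  s7 (successors {s2, s7}): φ is true.
For instance, at s6:
  At s6: r is true, [](r -> s) is false, so r | [](r -> s) is true.
    At s6: [](r -> s) requires r -> s at every successor {s5, s6}.
      r -> s fails at s5, so [](r -> s) is false at s6.
Satisfying worlds: {s0, s1, s2, s3, s4, s5, s6, s7}

s0, s1, s2, s3, s4, s5, s6, s7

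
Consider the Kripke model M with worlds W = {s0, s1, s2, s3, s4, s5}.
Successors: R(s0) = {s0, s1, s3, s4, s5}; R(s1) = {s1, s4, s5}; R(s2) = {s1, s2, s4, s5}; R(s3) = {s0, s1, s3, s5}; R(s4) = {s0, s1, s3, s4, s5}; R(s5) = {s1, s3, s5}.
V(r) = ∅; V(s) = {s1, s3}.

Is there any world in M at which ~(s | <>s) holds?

No

Let φ = ~(s | <>s). Evaluate φ at each world:
  s0 (successors {s0, s1, s3, s4, s5}): φ is false.
  s1 (successors {s1, s4, s5}): φ is false.
  s2 (successors {s1, s2, s4, s5}): φ is false.
  s3 (successors {s0, s1, s3, s5}): φ is false.
  s4 (successors {s0, s1, s3, s4, s5}): φ is false.
  s5 (successors {s1, s3, s5}): φ is false.
For instance, at s1:
  At s1: s | <>s is true, so ~(s | <>s) is false.
    At s1: s is true, <>s is true, so s | <>s is true.
      At s1: <>s requires s at some successor in {s1, s4, s5}.
        s holds at s1, so <>s is true at s1.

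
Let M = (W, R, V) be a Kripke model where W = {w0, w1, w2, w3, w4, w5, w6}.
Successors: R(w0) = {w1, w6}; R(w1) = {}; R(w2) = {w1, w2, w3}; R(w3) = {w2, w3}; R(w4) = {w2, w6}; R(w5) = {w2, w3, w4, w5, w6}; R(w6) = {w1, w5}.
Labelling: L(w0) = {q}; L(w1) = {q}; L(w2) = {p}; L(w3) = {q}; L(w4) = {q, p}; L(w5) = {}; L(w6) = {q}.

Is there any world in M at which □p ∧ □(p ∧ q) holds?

Yes

Let φ = □p ∧ □(p ∧ q). Evaluate φ at each world:
  w0 (successors {w1, w6}): φ is false.
  w1 (successors ∅): φ is true.
  w2 (successors {w1, w2, w3}): φ is false.
  w3 (successors {w2, w3}): φ is false.
  w4 (successors {w2, w6}): φ is false.
  w5 (successors {w2, w3, w4, w5, w6}): φ is false.
  w6 (successors {w1, w5}): φ is false.
Detail at w1 (witness):
  At w1: □p is true, □(p ∧ q) is true, so □p ∧ □(p ∧ q) is true.
    At w1: no accessible worlds, so □p holds vacuously.
    At w1: no accessible worlds, so □(p ∧ q) holds vacuously.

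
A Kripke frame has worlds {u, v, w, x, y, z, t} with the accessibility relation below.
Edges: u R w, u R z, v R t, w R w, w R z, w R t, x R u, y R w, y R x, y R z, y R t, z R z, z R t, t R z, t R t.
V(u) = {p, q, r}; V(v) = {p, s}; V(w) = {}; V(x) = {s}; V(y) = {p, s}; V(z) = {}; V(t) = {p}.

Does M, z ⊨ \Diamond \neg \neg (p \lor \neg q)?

Yes

At z: \Diamond \neg \neg (p \lor \neg q) requires \neg \neg (p \lor \neg q) at some successor in {z, t}.
  \neg \neg (p \lor \neg q) holds at z, so \Diamond \neg \neg (p \lor \neg q) is true at z.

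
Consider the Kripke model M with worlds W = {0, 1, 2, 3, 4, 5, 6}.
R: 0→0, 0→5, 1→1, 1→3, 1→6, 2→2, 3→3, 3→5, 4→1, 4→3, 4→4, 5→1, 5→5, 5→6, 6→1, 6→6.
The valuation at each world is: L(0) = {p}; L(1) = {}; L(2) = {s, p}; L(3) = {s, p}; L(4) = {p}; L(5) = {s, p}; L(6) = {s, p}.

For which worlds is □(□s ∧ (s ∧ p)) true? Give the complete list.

2

Recall that □ψ holds at a world iff ψ holds at every accessible world, and ◇ψ holds iff ψ holds at some accessible world.
Let φ = □(□s ∧ (s ∧ p)). Evaluate φ at each world:
  0 (successors {0, 5}): φ is false.
  1 (successors {1, 3, 6}): φ is false.
  2 (successors {2}): φ is true.
  3 (successors {3, 5}): φ is false.
  4 (successors {1, 3, 4}): φ is false.
  5 (successors {1, 5, 6}): φ is false.
  6 (successors {1, 6}): φ is false.
For instance, at 0:
  At 0: □(□s ∧ (s ∧ p)) requires □s ∧ (s ∧ p) at every successor {0, 5}.
    □s ∧ (s ∧ p) fails at 0, so □(□s ∧ (s ∧ p)) is false at 0.
      At 0: □s is false, s ∧ p is false, so □s ∧ (s ∧ p) is false.
Satisfying worlds: {2}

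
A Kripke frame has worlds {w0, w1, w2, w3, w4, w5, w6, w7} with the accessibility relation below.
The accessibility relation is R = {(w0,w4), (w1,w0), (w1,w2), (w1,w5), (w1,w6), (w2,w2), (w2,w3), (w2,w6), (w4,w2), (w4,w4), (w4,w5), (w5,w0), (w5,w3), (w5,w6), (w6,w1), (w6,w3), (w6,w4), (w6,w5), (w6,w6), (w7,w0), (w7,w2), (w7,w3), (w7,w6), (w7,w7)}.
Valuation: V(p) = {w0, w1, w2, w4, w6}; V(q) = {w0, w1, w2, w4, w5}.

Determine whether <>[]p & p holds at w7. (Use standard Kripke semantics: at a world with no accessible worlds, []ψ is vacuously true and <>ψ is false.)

At w7: <>[]p is true, p is false, so <>[]p & p is false.
  At w7: <>[]p requires []p at some successor in {w0, w2, w3, w6, w7}.
    []p holds at w0, so <>[]p is true at w7.
      At w0: []p requires p at every successor {w4}.
        At w4: p is true.
      So []p is true at w0.

No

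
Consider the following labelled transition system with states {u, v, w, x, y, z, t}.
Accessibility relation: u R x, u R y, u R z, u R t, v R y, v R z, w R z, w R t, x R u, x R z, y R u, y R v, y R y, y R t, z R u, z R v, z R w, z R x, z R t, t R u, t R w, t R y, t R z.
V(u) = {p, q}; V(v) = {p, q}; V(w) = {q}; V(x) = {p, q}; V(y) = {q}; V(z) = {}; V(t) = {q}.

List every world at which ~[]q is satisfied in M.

u, v, w, x, t

Recall that []ψ holds at a world iff ψ holds at every accessible world, and <>ψ holds iff ψ holds at some accessible world.
Let φ = ~[]q. Evaluate φ at each world:
  u (successors {x, y, z, t}): φ is true.
  v (successors {y, z}): φ is true.
  w (successors {z, t}): φ is true.
  x (successors {u, z}): φ is true.
  y (successors {u, v, y, t}): φ is false.
  z (successors {u, v, w, x, t}): φ is false.
  t (successors {u, w, y, z}): φ is true.
For instance, at x:
  At x: []q is false, so ~[]q is true.
    At x: []q requires q at every successor {u, z}.
      q fails at z, so []q is false at x.
Satisfying worlds: {u, v, w, x, t}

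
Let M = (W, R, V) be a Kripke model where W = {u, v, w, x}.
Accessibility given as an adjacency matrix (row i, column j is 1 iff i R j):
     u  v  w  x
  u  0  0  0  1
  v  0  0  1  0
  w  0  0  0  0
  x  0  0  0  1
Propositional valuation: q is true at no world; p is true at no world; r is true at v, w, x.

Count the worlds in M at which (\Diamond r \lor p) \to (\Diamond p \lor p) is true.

1

Let φ = (\Diamond r \lor p) \to (\Diamond p \lor p). Evaluate φ at each world:
  u (successors {x}): φ is false.
  v (successors {w}): φ is false.
  w (successors ∅): φ is true.
  x (successors {x}): φ is false.
For instance, at v:
  At v: \Diamond r \lor p is true, \Diamond p \lor p is false, so (\Diamond r \lor p) \to (\Diamond p \lor p) is false.
    At v: \Diamond r is true, p is false, so \Diamond r \lor p is true.
      At v: \Diamond r requires r at some successor in {w}.
        r holds at w, so \Diamond r is true at v.
    At v: \Diamond p is false, p is false, so \Diamond p \lor p is false.
      At v: \Diamond p requires p at some successor in {w}.
        At w: p is false.
      So \Diamond p is false at v.
Satisfying worlds: {w}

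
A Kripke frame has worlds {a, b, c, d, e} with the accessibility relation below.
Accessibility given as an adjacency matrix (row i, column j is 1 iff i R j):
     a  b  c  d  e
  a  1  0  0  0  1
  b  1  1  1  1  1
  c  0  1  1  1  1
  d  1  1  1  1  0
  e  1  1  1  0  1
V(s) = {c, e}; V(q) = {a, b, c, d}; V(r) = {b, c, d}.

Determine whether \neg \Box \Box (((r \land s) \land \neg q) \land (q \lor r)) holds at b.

At b: \Box \Box (((r \land s) \land \neg q) \land (q \lor r)) is false, so \neg \Box \Box (((r \land s) \land \neg q) \land (q \lor r)) is true.
  At b: \Box \Box (((r \land s) \land \neg q) \land (q \lor r)) requires \Box (((r \land s) \land \neg q) \land (q \lor r)) at every successor {a, b, c, d, e}.
    \Box (((r \land s) \land \neg q) \land (q \lor r)) fails at a, so \Box \Box (((r \land s) \land \neg q) \land (q \lor r)) is false at b.
      At a: \Box (((r \land s) \land \neg q) \land (q \lor r)) requires ((r \land s) \land \neg q) \land (q \lor r) at every successor {a, e}.
        ((r \land s) \land \neg q) \land (q \lor r) fails at a, so \Box (((r \land s) \land \neg q) \land (q \lor r)) is false at a.

Yes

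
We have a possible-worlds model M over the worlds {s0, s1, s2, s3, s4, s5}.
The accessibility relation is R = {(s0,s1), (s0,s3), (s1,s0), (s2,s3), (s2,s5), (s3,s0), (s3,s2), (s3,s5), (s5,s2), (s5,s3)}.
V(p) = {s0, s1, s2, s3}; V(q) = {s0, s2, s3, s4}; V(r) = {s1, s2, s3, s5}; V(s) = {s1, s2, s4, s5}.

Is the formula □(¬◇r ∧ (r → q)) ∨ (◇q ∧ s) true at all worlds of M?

Let φ = □(¬◇r ∧ (r → q)) ∨ (◇q ∧ s). Evaluate φ at each world:
  s0 (successors {s1, s3}): φ is false.
  s1 (successors {s0}): φ is true.
  s2 (successors {s3, s5}): φ is true.
  s3 (successors {s0, s2, s5}): φ is false.
  s4 (successors ∅): φ is true.
  s5 (successors {s2, s3}): φ is true.
Detail at s0 (counterexample):
  At s0: □(¬◇r ∧ (r → q)) is false, ◇q ∧ s is false, so □(¬◇r ∧ (r → q)) ∨ (◇q ∧ s) is false.
    At s0: □(¬◇r ∧ (r → q)) requires ¬◇r ∧ (r → q) at every successor {s1, s3}.
      ¬◇r ∧ (r → q) fails at s1, so □(¬◇r ∧ (r → q)) is false at s0.
    At s0: ◇q is true, s is false, so ◇q ∧ s is false.
      At s0: ◇q requires q at some successor in {s1, s3}.
        q holds at s3, so ◇q is true at s0.

No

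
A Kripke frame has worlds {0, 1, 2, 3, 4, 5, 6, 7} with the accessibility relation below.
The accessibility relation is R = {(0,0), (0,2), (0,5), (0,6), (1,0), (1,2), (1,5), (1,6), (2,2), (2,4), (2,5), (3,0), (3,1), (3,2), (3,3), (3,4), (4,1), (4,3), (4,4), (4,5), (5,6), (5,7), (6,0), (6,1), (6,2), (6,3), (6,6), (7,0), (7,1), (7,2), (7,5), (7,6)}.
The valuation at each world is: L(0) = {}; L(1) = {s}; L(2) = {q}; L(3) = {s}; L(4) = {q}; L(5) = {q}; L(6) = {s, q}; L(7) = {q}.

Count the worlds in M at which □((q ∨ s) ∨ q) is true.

3

Let φ = □((q ∨ s) ∨ q). Evaluate φ at each world:
  0 (successors {0, 2, 5, 6}): φ is false.
  1 (successors {0, 2, 5, 6}): φ is false.
  2 (successors {2, 4, 5}): φ is true.
  3 (successors {0, 1, 2, 3, 4}): φ is false.
  4 (successors {1, 3, 4, 5}): φ is true.
  5 (successors {6, 7}): φ is true.
  6 (successors {0, 1, 2, 3, 6}): φ is false.
  7 (successors {0, 1, 2, 5, 6}): φ is false.
For instance, at 4:
  At 4: □((q ∨ s) ∨ q) requires (q ∨ s) ∨ q at every successor {1, 3, 4, 5}.
    At 1: (q ∨ s) ∨ q is true.
    At 3: (q ∨ s) ∨ q is true.
    At 4: (q ∨ s) ∨ q is true.
    At 5: (q ∨ s) ∨ q is true.
  So □((q ∨ s) ∨ q) is true at 4.
Satisfying worlds: {2, 4, 5}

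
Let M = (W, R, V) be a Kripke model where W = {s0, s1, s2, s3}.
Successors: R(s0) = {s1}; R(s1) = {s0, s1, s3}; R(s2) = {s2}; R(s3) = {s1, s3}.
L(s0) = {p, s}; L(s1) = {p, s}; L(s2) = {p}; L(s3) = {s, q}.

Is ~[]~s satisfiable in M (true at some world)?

Let φ = ~[]~s. Evaluate φ at each world:
  s0 (successors {s1}): φ is true.
  s1 (successors {s0, s1, s3}): φ is true.
  s2 (successors {s2}): φ is false.
  s3 (successors {s1, s3}): φ is true.
Detail at s0 (witness):
  At s0: []~s is false, so ~[]~s is true.
    At s0: []~s requires ~s at every successor {s1}.
      ~s fails at s1, so []~s is false at s0.

Yes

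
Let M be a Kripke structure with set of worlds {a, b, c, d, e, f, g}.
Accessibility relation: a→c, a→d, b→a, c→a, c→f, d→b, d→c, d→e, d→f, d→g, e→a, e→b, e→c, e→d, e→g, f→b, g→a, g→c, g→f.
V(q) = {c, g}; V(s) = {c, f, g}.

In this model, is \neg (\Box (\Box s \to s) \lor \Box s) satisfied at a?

No

At a: \Box (\Box s \to s) \lor \Box s is true, so \neg (\Box (\Box s \to s) \lor \Box s) is false.
  At a: \Box (\Box s \to s) is true, \Box s is false, so \Box (\Box s \to s) \lor \Box s is true.
    At a: \Box (\Box s \to s) requires \Box s \to s at every successor {c, d}.
      At c: \Box s \to s is true.
      At d: \Box s \to s is true.
    So \Box (\Box s \to s) is true at a.
    At a: \Box s requires s at every successor {c, d}.
      s fails at d, so \Box s is false at a.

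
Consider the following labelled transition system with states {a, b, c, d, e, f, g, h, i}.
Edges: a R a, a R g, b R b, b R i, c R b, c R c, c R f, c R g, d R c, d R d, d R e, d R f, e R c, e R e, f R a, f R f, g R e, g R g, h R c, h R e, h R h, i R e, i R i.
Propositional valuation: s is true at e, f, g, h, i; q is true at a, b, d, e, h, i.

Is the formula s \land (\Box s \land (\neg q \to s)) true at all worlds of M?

Recall that \Box ψ holds at a world iff ψ holds at every accessible world, and \Diamond ψ holds iff ψ holds at some accessible world.
Let φ = s \land (\Box s \land (\neg q \to s)). Evaluate φ at each world:
  a (successors {a, g}): φ is false.
  b (successors {b, i}): φ is false.
  c (successors {b, c, f, g}): φ is false.
  d (successors {c, d, e, f}): φ is false.
  e (successors {c, e}): φ is false.
  f (successors {a, f}): φ is false.
  g (successors {e, g}): φ is true.
  h (successors {c, e, h}): φ is false.
  i (successors {e, i}): φ is true.
Detail at a (counterexample):
  At a: s is false, \Box s \land (\neg q \to s) is false, so s \land (\Box s \land (\neg q \to s)) is false.
    At a: \Box s is false, \neg q \to s is true, so \Box s \land (\neg q \to s) is false.
      At a: \Box s requires s at every successor {a, g}.
        s fails at a, so \Box s is false at a.

No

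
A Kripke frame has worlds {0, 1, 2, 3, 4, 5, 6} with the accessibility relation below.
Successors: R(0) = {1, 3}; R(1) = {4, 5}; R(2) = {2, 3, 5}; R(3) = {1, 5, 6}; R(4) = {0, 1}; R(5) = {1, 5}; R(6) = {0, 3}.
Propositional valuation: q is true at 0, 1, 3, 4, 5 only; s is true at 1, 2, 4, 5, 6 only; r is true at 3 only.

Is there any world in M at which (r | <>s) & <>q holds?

Yes

Let φ = (r | <>s) & <>q. Evaluate φ at each world:
  0 (successors {1, 3}): φ is true.
  1 (successors {4, 5}): φ is true.
  2 (successors {2, 3, 5}): φ is true.
  3 (successors {1, 5, 6}): φ is true.
  4 (successors {0, 1}): φ is true.
  5 (successors {1, 5}): φ is true.
  6 (successors {0, 3}): φ is false.
Detail at 0 (witness):
  At 0: r | <>s is true, <>q is true, so (r | <>s) & <>q is true.
    At 0: r is false, <>s is true, so r | <>s is true.
      At 0: <>s requires s at some successor in {1, 3}.
        s holds at 1, so <>s is true at 0.
    At 0: <>q requires q at some successor in {1, 3}.
      q holds at 1, so <>q is true at 0.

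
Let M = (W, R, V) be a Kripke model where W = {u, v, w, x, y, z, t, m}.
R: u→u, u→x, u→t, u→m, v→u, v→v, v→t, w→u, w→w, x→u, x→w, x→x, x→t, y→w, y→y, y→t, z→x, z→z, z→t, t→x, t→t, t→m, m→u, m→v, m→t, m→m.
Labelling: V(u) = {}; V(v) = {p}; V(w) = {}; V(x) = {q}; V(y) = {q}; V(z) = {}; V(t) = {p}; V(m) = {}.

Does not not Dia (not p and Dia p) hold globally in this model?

Recall that Dia ψ holds at a world iff ψ holds at some accessible world.
Let φ = not not Dia (not p and Dia p). Evaluate φ at each world:
  u (successors {u, x, t, m}): φ is true.
  v (successors {u, v, t}): φ is true.
  w (successors {u, w}): φ is true.
  x (successors {u, w, x, t}): φ is true.
  y (successors {w, y, t}): φ is true.
  z (successors {x, z, t}): φ is true.
  t (successors {x, t, m}): φ is true.
  m (successors {u, v, t, m}): φ is true.
For instance, at w:
  At w: not Dia (not p and Dia p) is false, so not not Dia (not p and Dia p) is true.
    At w: Dia (not p and Dia p) is true, so not Dia (not p and Dia p) is false.
      At w: Dia (not p and Dia p) requires not p and Dia p at some successor in {u, w}.
        not p and Dia p holds at u, so Dia (not p and Dia p) is true at w.

Yes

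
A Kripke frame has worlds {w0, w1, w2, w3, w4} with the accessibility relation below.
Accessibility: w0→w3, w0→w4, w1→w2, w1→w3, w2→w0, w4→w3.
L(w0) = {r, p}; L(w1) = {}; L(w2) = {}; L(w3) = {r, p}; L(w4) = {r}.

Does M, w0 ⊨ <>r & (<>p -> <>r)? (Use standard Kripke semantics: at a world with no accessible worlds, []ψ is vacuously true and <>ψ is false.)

Yes

Recall that <>ψ holds at a world iff ψ holds at some accessible world.
At w0: <>r is true, <>p -> <>r is true, so <>r & (<>p -> <>r) is true.
  At w0: <>r requires r at some successor in {w3, w4}.
    r holds at w3, so <>r is true at w0.
  At w0: <>p is true, <>r is true, so <>p -> <>r is true.
    At w0: <>p requires p at some successor in {w3, w4}.
      p holds at w3, so <>p is true at w0.
    At w0: <>r requires r at some successor in {w3, w4}.
      r holds at w3, so <>r is true at w0.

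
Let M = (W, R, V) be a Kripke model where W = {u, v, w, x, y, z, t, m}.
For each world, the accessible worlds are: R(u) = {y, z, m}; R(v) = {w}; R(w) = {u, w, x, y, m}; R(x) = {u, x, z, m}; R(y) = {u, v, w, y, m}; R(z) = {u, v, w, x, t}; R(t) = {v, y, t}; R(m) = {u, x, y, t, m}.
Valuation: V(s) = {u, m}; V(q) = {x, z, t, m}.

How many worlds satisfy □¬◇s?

0

Let φ = □¬◇s. Evaluate φ at each world:
  u (successors {y, z, m}): φ is false.
  v (successors {w}): φ is false.
  w (successors {u, w, x, y, m}): φ is false.
  x (successors {u, x, z, m}): φ is false.
  y (successors {u, v, w, y, m}): φ is false.
  z (successors {u, v, w, x, t}): φ is false.
  t (successors {v, y, t}): φ is false.
  m (successors {u, x, y, t, m}): φ is false.
For instance, at y:
  At y: □¬◇s requires ¬◇s at every successor {u, v, w, y, m}.
    ¬◇s fails at u, so □¬◇s is false at y.
      At u: ◇s is true, so ¬◇s is false.
Satisfying worlds: none.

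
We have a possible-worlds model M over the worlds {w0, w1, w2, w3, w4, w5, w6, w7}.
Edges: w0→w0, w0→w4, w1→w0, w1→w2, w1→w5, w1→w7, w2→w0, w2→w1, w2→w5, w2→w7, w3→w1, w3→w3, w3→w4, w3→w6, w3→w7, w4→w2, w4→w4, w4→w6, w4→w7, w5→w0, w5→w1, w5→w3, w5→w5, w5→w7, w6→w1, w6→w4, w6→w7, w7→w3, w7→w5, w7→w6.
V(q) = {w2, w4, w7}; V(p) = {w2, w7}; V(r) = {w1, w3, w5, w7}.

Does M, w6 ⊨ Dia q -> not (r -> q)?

At w6: Dia q is true, not (r -> q) is false, so Dia q -> not (r -> q) is false.
  At w6: Dia q requires q at some successor in {w1, w4, w7}.
    q holds at w4, so Dia q is true at w6.

No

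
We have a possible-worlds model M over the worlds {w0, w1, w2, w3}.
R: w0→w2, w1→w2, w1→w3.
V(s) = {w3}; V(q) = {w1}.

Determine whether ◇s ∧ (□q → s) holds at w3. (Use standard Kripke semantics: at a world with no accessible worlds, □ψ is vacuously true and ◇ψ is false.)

No

Recall that □ψ holds at a world iff ψ holds at every accessible world, and ◇ψ holds iff ψ holds at some accessible world.
At w3: ◇s is false, □q → s is true, so ◇s ∧ (□q → s) is false.
  At w3: no accessible worlds, so ◇s is false.
  At w3: □q is true, s is true, so □q → s is true.
    At w3: no accessible worlds, so □q holds vacuously.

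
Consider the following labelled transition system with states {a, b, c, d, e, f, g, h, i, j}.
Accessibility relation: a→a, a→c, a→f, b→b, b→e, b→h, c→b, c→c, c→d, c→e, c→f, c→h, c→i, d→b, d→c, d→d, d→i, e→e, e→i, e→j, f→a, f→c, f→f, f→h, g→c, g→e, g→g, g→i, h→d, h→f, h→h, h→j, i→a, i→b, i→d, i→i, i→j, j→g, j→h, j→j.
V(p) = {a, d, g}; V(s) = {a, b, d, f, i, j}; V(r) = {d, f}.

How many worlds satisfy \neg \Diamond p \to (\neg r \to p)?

Recall that \Diamond ψ holds at a world iff ψ holds at some accessible world.
Let φ = \neg \Diamond p \to (\neg r \to p). Evaluate φ at each world:
  a (successors {a, c, f}): φ is true.
  b (successors {b, e, h}): φ is false.
  c (successors {b, c, d, e, f, h, i}): φ is true.
  d (successors {b, c, d, i}): φ is true.
  e (successors {e, i, j}): φ is false.
  f (successors {a, c, f, h}): φ is true.
  g (successors {c, e, g, i}): φ is true.
  h (successors {d, f, h, j}): φ is true.
  i (successors {a, b, d, i, j}): φ is true.
  j (successors {g, h, j}): φ is true.
For instance, at e:
  At e: \neg \Diamond p is true, \neg r \to p is false, so \neg \Diamond p \to (\neg r \to p) is false.
    At e: \Diamond p is false, so \neg \Diamond p is true.
      At e: \Diamond p requires p at some successor in {e, i, j}.
        At e: p is false.
        At i: p is false.
        At j: p is false.
      So \Diamond p is false at e.
Satisfying worlds: {a, c, d, f, g, h, i, j}

8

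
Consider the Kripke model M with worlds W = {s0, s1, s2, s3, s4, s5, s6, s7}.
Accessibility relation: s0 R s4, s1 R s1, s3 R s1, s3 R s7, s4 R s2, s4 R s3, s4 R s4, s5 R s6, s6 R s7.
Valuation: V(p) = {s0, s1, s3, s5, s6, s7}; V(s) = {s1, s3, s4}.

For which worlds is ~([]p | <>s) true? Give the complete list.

Recall that []ψ holds at a world iff ψ holds at every accessible world, and <>ψ holds iff ψ holds at some accessible world.
Let φ = ~([]p | <>s). Evaluate φ at each world:
  s0 (successors {s4}): φ is false.
  s1 (successors {s1}): φ is false.
  s2 (successors ∅): φ is false.
  s3 (successors {s1, s7}): φ is false.
  s4 (successors {s2, s3, s4}): φ is false.
  s5 (successors {s6}): φ is false.
  s6 (successors {s7}): φ is false.
  s7 (successors ∅): φ is false.
For instance, at s5:
  At s5: []p | <>s is true, so ~([]p | <>s) is false.
    At s5: []p is true, <>s is false, so []p | <>s is true.
      At s5: []p requires p at every successor {s6}.
        At s6: p is true.
      So []p is true at s5.
      At s5: <>s requires s at some successor in {s6}.
        At s6: s is false.
      So <>s is false at s5.
Satisfying worlds: none.

none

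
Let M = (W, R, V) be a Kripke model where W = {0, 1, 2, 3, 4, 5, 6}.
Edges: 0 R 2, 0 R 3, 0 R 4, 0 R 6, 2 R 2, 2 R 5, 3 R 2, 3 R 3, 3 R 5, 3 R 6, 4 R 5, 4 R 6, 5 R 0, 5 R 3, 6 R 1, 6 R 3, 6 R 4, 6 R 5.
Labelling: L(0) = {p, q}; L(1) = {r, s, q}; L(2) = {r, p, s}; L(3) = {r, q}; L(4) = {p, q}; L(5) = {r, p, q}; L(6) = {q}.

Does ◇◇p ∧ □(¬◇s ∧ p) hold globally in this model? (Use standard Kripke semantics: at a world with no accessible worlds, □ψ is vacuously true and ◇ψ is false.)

Let φ = ◇◇p ∧ □(¬◇s ∧ p). Evaluate φ at each world:
  0 (successors {2, 3, 4, 6}): φ is false.
  1 (successors ∅): φ is false.
  2 (successors {2, 5}): φ is false.
  3 (successors {2, 3, 5, 6}): φ is false.
  4 (successors {5, 6}): φ is false.
  5 (successors {0, 3}): φ is false.
  6 (successors {1, 3, 4, 5}): φ is false.
Detail at 0 (counterexample):
  At 0: ◇◇p is true, □(¬◇s ∧ p) is false, so ◇◇p ∧ □(¬◇s ∧ p) is false.
    At 0: ◇◇p requires ◇p at some successor in {2, 3, 4, 6}.
      ◇p holds at 2, so ◇◇p is true at 0.
    At 0: □(¬◇s ∧ p) requires ¬◇s ∧ p at every successor {2, 3, 4, 6}.
      ¬◇s ∧ p fails at 2, so □(¬◇s ∧ p) is false at 0.

No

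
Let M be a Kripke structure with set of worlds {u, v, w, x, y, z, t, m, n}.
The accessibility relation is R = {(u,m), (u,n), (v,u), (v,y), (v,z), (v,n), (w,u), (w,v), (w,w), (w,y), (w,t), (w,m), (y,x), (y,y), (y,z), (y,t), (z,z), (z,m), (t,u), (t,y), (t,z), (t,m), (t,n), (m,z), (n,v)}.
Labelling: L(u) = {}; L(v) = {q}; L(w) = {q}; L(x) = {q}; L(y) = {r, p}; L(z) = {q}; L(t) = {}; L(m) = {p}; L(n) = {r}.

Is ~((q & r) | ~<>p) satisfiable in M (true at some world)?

Recall that <>ψ holds at a world iff ψ holds at some accessible world.
Let φ = ~((q & r) | ~<>p). Evaluate φ at each world:
  u (successors {m, n}): φ is true.
  v (successors {u, y, z, n}): φ is true.
  w (successors {u, v, w, y, t, m}): φ is true.
  x (successors ∅): φ is false.
  y (successors {x, y, z, t}): φ is true.
  z (successors {z, m}): φ is true.
  t (successors {u, y, z, m, n}): φ is true.
  m (successors {z}): φ is false.
  n (successors {v}): φ is false.
Detail at u (witness):
  At u: (q & r) | ~<>p is false, so ~((q & r) | ~<>p) is true.
    At u: q & r is false, ~<>p is false, so (q & r) | ~<>p is false.
      At u: <>p is true, so ~<>p is false.

Yes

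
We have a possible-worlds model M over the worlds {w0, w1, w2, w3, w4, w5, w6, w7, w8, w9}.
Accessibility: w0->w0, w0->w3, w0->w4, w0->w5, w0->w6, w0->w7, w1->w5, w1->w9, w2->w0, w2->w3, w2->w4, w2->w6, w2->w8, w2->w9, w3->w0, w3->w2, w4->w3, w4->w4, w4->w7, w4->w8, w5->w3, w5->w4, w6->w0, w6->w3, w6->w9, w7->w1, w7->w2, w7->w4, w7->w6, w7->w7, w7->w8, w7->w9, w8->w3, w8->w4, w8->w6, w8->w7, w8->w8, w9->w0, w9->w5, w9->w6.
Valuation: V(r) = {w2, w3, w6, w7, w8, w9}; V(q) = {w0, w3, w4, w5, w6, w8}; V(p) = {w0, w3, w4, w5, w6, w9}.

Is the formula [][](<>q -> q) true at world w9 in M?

At w9: [][](<>q -> q) requires [](<>q -> q) at every successor {w0, w5, w6}.
  [](<>q -> q) fails at w0, so [][](<>q -> q) is false at w9.
    At w0: [](<>q -> q) requires <>q -> q at every successor {w0, w3, w4, w5, w6, w7}.
      <>q -> q fails at w7, so [](<>q -> q) is false at w0.

No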